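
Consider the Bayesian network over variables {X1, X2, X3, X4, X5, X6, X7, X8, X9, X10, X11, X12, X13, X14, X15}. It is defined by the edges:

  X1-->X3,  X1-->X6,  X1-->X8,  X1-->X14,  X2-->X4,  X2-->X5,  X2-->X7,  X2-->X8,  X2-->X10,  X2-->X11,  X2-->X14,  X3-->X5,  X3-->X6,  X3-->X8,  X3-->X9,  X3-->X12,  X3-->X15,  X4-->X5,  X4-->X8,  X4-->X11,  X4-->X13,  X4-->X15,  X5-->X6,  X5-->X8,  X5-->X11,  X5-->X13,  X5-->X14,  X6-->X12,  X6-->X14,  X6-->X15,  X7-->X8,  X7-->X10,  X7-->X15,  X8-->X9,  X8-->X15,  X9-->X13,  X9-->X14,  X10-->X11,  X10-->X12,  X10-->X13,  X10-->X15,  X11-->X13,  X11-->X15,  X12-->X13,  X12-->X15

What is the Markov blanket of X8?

Parents of X8: X1, X2, X3, X4, X5, X7.
Children of X8: X9, X15.
Co-parents of X8 (other parents of its children):
  X9 also has parent X3.
  parents(X15) \ {X8} = {X3, X4, X6, X7, X10, X11, X12}.
MB(X8) = {X1, X2, X3, X4, X5, X6, X7, X9, X10, X11, X12, X15}.

{X1, X2, X3, X4, X5, X6, X7, X9, X10, X11, X12, X15}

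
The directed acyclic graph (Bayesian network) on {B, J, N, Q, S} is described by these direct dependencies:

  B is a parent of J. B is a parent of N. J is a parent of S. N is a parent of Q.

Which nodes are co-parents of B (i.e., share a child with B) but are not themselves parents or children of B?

Children of B: J, N.
  J has no other parent.
  N has no other parent.
Excluding nodes already adjacent to B (J, N), the co-parent-only contribution is {}.

{}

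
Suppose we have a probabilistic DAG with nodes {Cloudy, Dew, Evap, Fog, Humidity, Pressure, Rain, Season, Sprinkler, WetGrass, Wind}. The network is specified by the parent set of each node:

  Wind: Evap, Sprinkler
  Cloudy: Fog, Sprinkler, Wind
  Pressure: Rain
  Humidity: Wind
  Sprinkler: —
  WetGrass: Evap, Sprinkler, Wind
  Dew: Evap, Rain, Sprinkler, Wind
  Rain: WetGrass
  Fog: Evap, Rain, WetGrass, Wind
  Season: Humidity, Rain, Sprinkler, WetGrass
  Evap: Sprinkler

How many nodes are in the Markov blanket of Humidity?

By definition, MB(Humidity) is built from Humidity's parents, Humidity's children, and the co-parents of Humidity.
Humidity has parent Wind.
Humidity's children: Season.
Parents of each child, excluding Humidity:
  Season also has parents Rain, Sprinkler, WetGrass.
MB(Humidity) = {Rain, Season, Sprinkler, WetGrass, Wind}, which has 5 nodes.

5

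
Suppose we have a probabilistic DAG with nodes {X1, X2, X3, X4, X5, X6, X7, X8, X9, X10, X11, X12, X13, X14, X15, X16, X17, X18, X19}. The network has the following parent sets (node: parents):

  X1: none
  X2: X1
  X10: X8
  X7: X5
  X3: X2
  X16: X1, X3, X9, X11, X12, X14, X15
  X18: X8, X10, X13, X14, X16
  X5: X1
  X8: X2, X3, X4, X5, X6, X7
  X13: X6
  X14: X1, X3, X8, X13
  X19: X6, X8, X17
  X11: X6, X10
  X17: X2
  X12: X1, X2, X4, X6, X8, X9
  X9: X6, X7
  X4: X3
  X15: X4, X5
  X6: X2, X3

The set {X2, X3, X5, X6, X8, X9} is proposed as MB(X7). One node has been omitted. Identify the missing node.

By definition, MB(X7) is built from X7's parents, X7's children, and the co-parents of X7.
X7 has parent X5.
X7's children: X8, X9.
Parents of each child, excluding X7:
  X8: X2, X3, X4, X5, X6
  X9: X6
MB(X7) = {X2, X3, X4, X5, X6, X8, X9}.
Comparing with the claimed set, X4 is missing.

X4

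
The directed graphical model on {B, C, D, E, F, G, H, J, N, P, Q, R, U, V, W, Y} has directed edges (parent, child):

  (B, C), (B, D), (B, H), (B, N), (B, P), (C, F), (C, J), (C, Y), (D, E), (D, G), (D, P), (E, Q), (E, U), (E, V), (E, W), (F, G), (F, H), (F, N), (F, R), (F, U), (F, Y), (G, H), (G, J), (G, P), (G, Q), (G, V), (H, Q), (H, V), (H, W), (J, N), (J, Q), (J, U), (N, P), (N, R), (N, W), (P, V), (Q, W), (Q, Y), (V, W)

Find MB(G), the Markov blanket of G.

Recall MB(v) = parents ∪ children ∪ spouses, where spouses are the other parents of v's children.
G has parents D, F.
G's children: H, J, P, Q, V.
Other parents of G's children:
  H's other parents are B, F.
  J's other parent is C.
  parents(P) \ {G} = {B, D, N}.
  Q's other parents are E, H, J.
  parents(V) \ {G} = {E, H, P}.
MB(G) = {B, C, D, E, F, H, J, N, P, Q, V}.

{B, C, D, E, F, H, J, N, P, Q, V}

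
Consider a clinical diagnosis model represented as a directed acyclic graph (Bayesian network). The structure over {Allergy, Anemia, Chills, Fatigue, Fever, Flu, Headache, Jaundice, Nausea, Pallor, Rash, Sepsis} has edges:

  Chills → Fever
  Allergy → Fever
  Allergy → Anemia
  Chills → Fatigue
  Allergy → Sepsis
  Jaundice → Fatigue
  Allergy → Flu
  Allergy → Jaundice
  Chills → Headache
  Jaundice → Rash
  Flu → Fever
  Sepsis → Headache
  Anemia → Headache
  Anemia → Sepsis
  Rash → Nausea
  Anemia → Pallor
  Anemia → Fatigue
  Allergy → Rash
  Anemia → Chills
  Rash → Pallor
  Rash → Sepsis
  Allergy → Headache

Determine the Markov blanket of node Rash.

Rash has parents Allergy, Jaundice.
Ch(Rash) = {Nausea, Pallor, Sepsis}.
Parents of each child, excluding Rash:
  Sepsis: Allergy, Anemia
  Pallor: Anemia
  Nausea: —
Taking the union gives {Allergy, Anemia, Jaundice, Nausea, Pallor, Sepsis}.

{Allergy, Anemia, Jaundice, Nausea, Pallor, Sepsis}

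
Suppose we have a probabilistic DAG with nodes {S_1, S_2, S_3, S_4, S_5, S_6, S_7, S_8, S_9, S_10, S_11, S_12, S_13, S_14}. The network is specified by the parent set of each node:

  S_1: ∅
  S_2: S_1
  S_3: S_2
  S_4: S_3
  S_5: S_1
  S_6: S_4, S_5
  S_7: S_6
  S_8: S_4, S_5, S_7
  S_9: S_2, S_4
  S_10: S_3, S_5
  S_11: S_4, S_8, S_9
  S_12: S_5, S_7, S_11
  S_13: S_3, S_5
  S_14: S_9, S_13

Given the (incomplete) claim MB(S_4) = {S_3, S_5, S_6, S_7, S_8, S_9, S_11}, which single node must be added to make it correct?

S_2

By definition, MB(S_4) is built from S_4's parents, S_4's children, and the co-parents of S_4.
Parents of S_4: S_3.
Children of S_4: S_6, S_8, S_9, S_11.
Co-parents of S_4 (other parents of its children):
  S_6's other parent is S_5.
  S_8's other parents are S_5, S_7.
  S_9 also has parent S_2.
  S_11's other parents are S_8, S_9.
MB(S_4) = {S_2, S_3, S_5, S_6, S_7, S_8, S_9, S_11}.
Comparing with the claimed set, S_2 is missing.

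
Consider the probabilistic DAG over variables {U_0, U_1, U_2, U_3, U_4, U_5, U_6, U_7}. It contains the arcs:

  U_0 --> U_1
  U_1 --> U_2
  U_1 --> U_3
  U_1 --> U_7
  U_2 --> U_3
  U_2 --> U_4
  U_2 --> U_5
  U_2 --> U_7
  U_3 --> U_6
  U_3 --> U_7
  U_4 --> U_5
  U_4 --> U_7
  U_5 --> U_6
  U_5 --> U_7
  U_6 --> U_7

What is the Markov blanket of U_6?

Pa(U_6) = {U_3, U_5}.
Children of U_6: U_7.
Other parents of U_6's children:
  U_7's other parents are U_1, U_2, U_3, U_4, U_5.
MB(U_6) = {U_1, U_2, U_3, U_4, U_5, U_7}.

{U_1, U_2, U_3, U_4, U_5, U_7}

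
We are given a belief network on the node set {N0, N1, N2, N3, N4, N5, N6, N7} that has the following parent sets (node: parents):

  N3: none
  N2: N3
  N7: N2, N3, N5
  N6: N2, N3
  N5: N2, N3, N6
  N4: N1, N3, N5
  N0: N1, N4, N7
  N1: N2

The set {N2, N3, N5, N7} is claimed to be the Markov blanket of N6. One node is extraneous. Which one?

N7

By definition, MB(N6) is built from N6's parents, N6's children, and the co-parents of N6.
Parents of N6: N2, N3.
Children of N6: N5.
For each child, the remaining parents (spouses of N6):
  N5 also has parents N2, N3.
MB(N6) = {N2, N3, N5}.
N7 is neither a parent, child, nor co-parent of N6, so it does not belong.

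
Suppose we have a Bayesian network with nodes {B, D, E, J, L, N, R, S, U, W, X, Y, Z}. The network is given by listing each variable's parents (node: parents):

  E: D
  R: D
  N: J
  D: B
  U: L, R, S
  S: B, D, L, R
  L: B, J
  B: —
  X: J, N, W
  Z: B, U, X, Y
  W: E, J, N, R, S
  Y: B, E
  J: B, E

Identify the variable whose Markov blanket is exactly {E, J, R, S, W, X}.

N

The target node must have every member of {E, J, R, S, W, X} as a parent, child, or co-parent, and no others.
Parents of N: J; children: W, X; co-parents: E, J, R, S, W.
These exactly cover the given set, so the node is N.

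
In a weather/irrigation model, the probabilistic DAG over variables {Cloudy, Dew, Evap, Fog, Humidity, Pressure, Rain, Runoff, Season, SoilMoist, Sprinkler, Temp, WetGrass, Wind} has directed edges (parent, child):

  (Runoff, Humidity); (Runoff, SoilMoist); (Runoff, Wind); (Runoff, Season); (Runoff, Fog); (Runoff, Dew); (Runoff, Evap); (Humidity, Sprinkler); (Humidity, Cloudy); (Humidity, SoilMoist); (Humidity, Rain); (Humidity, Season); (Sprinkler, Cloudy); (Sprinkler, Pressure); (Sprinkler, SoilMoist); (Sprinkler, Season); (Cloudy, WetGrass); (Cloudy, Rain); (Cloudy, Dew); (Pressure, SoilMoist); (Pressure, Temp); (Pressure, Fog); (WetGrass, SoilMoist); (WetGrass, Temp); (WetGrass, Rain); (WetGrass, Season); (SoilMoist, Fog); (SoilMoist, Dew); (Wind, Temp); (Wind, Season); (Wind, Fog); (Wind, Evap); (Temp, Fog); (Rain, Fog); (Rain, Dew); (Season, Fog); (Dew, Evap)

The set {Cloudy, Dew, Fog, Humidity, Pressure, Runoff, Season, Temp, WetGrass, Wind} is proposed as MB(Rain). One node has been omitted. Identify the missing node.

The Markov blanket of a node is its parents, its children, and the other parents of its children.
Rain's parents: Cloudy, Humidity, WetGrass.
Children of Rain: Dew, Fog.
Co-parents of Rain (other parents of its children):
  parents(Fog) \ {Rain} = {Pressure, Runoff, Season, SoilMoist, Temp, Wind}.
  parents(Dew) \ {Rain} = {Cloudy, Runoff, SoilMoist}.
MB(Rain) = {Cloudy, Dew, Fog, Humidity, Pressure, Runoff, Season, SoilMoist, Temp, WetGrass, Wind}.
Comparing with the claimed set, SoilMoist is missing.

SoilMoist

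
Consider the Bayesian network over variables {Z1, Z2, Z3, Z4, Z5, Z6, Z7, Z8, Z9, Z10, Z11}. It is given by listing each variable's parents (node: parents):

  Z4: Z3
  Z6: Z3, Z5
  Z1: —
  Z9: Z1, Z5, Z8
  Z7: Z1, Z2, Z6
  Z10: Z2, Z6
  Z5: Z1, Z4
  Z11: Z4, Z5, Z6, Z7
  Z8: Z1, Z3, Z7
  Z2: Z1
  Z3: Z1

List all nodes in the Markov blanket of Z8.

{Z1, Z3, Z5, Z7, Z9}

Pa(Z8) = {Z1, Z3, Z7}.
Z8 has child Z9.
Parents of each child, excluding Z8:
  parents(Z9) \ {Z8} = {Z1, Z5}.
MB(Z8) = {Z1, Z3, Z5, Z7, Z9}.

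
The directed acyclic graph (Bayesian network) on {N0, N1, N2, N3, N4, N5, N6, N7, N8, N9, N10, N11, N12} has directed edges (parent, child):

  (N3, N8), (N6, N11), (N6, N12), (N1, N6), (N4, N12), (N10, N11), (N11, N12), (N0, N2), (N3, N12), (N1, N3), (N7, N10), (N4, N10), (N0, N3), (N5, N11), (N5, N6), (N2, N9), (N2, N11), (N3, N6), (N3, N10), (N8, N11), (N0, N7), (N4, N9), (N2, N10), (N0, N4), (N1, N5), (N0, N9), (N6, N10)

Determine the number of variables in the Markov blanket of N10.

A node's Markov blanket = Pa ∪ Ch ∪ (parents of Ch other than the node itself).
Ch(N10) = {N11}.
N10 has parents N2, N3, N4, N6, N7.
Parents of each child, excluding N10:
  N11 also has parents N2, N5, N6, N8.
MB(N10) = {N2, N3, N4, N5, N6, N7, N8, N11}, which has 8 nodes.

8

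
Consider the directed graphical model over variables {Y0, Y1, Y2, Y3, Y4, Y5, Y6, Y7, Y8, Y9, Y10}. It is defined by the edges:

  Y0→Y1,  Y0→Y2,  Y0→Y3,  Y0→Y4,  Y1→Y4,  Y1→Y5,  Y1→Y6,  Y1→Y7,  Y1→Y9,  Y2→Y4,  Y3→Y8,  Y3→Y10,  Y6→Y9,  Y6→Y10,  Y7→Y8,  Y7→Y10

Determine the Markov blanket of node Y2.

{Y0, Y1, Y4}

A node's Markov blanket = Pa ∪ Ch ∪ (parents of Ch other than the node itself).
Y2's parents: Y0.
Children of Y2: Y4.
Parents of each child, excluding Y2:
  parents(Y4) \ {Y2} = {Y0, Y1}.
Taking the union gives {Y0, Y1, Y4}.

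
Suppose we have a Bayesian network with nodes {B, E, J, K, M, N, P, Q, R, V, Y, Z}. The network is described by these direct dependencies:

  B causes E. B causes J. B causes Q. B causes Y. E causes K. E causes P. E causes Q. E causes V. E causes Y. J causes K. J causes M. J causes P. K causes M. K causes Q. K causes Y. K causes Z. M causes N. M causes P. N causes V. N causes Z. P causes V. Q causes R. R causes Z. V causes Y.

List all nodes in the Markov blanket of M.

{E, J, K, N, P}

Recall MB(v) = parents ∪ children ∪ spouses, where spouses are the other parents of v's children.
Pa(M) = {J, K}.
Children of M: N, P.
Parents of each child, excluding M:
  N has no other parent.
  P also has parents E, J.
Union: {J, K} ∪ {N, P} ∪ {E, J} = {E, J, K, N, P}.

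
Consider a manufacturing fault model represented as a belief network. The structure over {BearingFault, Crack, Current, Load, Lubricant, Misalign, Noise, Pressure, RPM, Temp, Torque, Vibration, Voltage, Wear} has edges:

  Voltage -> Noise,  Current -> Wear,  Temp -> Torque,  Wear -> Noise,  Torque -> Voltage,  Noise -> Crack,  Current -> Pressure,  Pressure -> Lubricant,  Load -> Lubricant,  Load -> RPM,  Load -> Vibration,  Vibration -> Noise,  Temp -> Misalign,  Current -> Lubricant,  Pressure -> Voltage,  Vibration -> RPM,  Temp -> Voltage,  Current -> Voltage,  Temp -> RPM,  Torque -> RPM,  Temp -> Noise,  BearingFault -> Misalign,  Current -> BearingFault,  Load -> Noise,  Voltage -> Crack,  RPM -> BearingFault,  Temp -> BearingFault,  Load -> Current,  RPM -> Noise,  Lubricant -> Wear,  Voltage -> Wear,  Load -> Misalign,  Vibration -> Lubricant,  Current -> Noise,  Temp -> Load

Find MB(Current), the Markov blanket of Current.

{BearingFault, Load, Lubricant, Noise, Pressure, RPM, Temp, Torque, Vibration, Voltage, Wear}

Current's children: BearingFault, Lubricant, Noise, Pressure, Voltage, Wear.
Pa(Current) = {Load}.
Co-parents of Current (other parents of its children):
  Pressure: no additional parents.
  parents(Voltage) \ {Current} = {Pressure, Temp, Torque}.
  parents(Lubricant) \ {Current} = {Load, Pressure, Vibration}.
  parents(Wear) \ {Current} = {Lubricant, Voltage}.
  parents(Noise) \ {Current} = {Load, RPM, Temp, Vibration, Voltage, Wear}.
  BearingFault's other parents are RPM, Temp.
Taking the union gives {BearingFault, Load, Lubricant, Noise, Pressure, RPM, Temp, Torque, Vibration, Voltage, Wear}.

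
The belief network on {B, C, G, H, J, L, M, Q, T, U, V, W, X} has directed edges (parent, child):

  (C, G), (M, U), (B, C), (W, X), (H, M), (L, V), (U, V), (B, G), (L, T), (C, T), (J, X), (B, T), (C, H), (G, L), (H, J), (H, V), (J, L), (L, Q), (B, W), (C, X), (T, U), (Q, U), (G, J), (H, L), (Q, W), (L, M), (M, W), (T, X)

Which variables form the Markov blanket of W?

W's children: X.
W has parents B, M, Q.
Co-parents of W (other parents of its children):
  X: C, J, T
MB(W) = {B, C, J, M, Q, T, X}.

{B, C, J, M, Q, T, X}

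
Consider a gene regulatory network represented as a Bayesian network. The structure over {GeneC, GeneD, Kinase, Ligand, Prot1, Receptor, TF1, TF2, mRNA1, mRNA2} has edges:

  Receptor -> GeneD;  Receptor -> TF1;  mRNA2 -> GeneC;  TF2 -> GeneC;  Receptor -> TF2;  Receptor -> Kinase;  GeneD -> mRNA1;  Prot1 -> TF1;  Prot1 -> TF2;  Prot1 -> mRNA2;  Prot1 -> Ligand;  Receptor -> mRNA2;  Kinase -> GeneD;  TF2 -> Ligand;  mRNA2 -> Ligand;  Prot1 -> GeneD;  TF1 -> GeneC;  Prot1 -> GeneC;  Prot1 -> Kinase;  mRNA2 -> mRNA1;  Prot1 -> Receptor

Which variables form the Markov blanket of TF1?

{GeneC, Prot1, Receptor, TF2, mRNA2}

By definition, MB(TF1) is built from TF1's parents, TF1's children, and the co-parents of TF1.
TF1 has parents Prot1, Receptor.
TF1 has child GeneC.
For each child, the remaining parents (spouses of TF1):
  GeneC: Prot1, TF2, mRNA2
So the Markov blanket of TF1 is {GeneC, Prot1, Receptor, TF2, mRNA2}.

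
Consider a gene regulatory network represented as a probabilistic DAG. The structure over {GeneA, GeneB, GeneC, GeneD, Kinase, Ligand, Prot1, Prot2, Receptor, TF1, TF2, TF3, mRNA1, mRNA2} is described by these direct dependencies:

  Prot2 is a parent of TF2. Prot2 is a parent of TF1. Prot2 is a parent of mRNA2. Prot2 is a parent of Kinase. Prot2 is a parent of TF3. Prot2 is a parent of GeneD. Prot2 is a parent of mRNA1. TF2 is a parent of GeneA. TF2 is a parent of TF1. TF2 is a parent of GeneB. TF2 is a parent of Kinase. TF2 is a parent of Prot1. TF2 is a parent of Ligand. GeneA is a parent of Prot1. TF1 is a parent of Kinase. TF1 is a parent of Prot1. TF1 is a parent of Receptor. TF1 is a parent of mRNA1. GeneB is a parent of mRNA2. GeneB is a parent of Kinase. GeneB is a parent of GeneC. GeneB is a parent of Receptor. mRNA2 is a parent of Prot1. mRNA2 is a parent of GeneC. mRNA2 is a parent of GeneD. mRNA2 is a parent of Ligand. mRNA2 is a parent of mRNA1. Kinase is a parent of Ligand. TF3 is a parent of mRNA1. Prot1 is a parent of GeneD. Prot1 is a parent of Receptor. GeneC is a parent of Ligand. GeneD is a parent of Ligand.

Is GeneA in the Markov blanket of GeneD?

No

GeneD has parents Prot1, Prot2, mRNA2.
GeneD has child Ligand.
Other parents of GeneD's children:
  Ligand also has parents GeneC, Kinase, TF2, mRNA2.
MB(GeneD) = {GeneC, Kinase, Ligand, Prot1, Prot2, TF2, mRNA2}; GeneA is not in this set.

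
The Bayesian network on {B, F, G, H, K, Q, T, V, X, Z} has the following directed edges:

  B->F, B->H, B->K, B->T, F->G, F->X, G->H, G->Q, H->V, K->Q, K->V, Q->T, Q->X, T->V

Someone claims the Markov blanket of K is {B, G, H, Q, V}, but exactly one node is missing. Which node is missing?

A node's Markov blanket = Pa ∪ Ch ∪ (parents of Ch other than the node itself).
K's parents: B.
Ch(K) = {Q, V}.
Co-parents of K (other parents of its children):
  parents(Q) \ {K} = {G}.
  parents(V) \ {K} = {H, T}.
MB(K) = {B, G, H, Q, T, V}.
Comparing with the claimed set, T is missing.

T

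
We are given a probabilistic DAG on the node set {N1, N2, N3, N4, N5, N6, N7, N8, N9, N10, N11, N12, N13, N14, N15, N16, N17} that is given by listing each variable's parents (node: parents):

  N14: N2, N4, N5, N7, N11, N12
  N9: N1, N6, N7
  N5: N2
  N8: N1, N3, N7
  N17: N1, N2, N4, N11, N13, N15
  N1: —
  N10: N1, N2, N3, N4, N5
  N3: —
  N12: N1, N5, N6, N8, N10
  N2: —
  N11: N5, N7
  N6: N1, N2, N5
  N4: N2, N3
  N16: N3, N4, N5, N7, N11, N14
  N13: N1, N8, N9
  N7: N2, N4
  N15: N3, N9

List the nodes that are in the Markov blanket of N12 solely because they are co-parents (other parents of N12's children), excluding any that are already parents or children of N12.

{N2, N4, N7, N11}

Children of N12: N14.
  N14 also has parents N2, N4, N5, N7, N11.
Excluding nodes already adjacent to N12 (N1, N5, N6, N8, N10, N14), the co-parent-only contribution is {N2, N4, N7, N11}.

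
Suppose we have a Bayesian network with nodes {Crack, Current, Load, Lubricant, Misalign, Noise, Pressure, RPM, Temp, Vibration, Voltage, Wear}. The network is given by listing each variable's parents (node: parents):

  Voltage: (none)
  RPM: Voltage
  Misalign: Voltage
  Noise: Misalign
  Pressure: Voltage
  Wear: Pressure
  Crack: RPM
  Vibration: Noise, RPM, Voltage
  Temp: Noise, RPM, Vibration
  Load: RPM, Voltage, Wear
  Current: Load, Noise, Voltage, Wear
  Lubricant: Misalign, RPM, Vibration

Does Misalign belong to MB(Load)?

The Markov blanket of a node is its parents, its children, and the other parents of its children.
Pa(Load) = {RPM, Voltage, Wear}.
Load's children: Current.
For each child, the remaining parents (spouses of Load):
  parents(Current) \ {Load} = {Noise, Voltage, Wear}.
MB(Load) = {Current, Noise, RPM, Voltage, Wear}; Misalign is not in this set.

No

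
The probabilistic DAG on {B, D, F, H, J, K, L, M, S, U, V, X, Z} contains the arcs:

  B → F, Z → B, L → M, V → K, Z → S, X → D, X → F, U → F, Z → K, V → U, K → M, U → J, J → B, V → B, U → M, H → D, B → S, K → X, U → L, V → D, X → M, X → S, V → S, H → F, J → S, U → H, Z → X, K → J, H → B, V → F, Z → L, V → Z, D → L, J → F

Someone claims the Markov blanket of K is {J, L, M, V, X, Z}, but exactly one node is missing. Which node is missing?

U

K's children: J, M, X.
Parents of K: V, Z.
Parents of each child, excluding K:
  X also has parent Z.
  parents(J) \ {K} = {U}.
  parents(M) \ {K} = {L, U, X}.
MB(K) = {J, L, M, U, V, X, Z}.
Comparing with the claimed set, U is missing.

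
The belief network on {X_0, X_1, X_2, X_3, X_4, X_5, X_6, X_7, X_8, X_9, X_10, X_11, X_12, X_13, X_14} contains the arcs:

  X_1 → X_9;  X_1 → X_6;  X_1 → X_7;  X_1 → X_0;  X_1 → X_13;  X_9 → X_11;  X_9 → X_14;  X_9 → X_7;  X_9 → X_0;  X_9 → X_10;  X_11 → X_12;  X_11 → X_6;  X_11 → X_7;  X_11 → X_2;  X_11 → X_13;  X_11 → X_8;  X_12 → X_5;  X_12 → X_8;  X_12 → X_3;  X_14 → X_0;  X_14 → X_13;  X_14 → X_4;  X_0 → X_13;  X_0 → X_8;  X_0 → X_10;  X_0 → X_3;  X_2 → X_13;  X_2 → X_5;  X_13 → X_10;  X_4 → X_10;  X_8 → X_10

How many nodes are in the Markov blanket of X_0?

11

The Markov blanket of a node is its parents, its children, and the other parents of its children.
Pa(X_0) = {X_1, X_9, X_14}.
X_0's children: X_3, X_8, X_10, X_13.
Co-parents of X_0 (other parents of its children):
  parents(X_13) \ {X_0} = {X_1, X_2, X_11, X_14}.
  X_8 also has parents X_11, X_12.
  X_10 also has parents X_4, X_8, X_9, X_13.
  X_3's other parent is X_12.
MB(X_0) = {X_1, X_2, X_3, X_4, X_8, X_9, X_10, X_11, X_12, X_13, X_14}, which has 11 nodes.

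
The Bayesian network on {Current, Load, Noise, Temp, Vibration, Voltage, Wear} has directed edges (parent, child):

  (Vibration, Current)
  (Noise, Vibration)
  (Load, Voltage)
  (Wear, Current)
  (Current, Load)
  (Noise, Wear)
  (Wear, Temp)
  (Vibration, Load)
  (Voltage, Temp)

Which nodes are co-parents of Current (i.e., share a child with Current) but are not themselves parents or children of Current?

Children of Current: Load.
  parents(Load) \ {Current} = {Vibration}.
Excluding nodes already adjacent to Current (Load, Vibration, Wear), the co-parent-only contribution is {}.

{}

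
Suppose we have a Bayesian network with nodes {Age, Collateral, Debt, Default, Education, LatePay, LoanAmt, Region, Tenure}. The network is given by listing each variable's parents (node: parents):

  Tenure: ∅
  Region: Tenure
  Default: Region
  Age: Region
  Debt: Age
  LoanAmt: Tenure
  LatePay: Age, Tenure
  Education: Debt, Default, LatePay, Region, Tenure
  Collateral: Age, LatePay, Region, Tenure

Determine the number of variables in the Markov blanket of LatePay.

7

The Markov blanket of a node is its parents, its children, and the other parents of its children.
LatePay has parents Age, Tenure.
LatePay has children Collateral, Education.
Co-parents of LatePay (other parents of its children):
  Education's other parents are Debt, Default, Region, Tenure.
  Collateral's other parents are Age, Region, Tenure.
MB(LatePay) = {Age, Collateral, Debt, Default, Education, Region, Tenure}, which has 7 nodes.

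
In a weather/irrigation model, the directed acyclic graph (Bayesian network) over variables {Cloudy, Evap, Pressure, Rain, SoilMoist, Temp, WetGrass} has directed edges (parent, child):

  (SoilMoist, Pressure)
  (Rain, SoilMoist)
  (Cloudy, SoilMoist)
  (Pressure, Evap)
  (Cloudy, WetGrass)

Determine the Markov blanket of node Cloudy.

Recall MB(v) = parents ∪ children ∪ spouses, where spouses are the other parents of v's children.
Pa(Cloudy) = {}.
Children of Cloudy: SoilMoist, WetGrass.
Co-parents of Cloudy (other parents of its children):
  WetGrass has no other parent.
  SoilMoist's other parent is Rain.
So the Markov blanket of Cloudy is {Rain, SoilMoist, WetGrass}.

{Rain, SoilMoist, WetGrass}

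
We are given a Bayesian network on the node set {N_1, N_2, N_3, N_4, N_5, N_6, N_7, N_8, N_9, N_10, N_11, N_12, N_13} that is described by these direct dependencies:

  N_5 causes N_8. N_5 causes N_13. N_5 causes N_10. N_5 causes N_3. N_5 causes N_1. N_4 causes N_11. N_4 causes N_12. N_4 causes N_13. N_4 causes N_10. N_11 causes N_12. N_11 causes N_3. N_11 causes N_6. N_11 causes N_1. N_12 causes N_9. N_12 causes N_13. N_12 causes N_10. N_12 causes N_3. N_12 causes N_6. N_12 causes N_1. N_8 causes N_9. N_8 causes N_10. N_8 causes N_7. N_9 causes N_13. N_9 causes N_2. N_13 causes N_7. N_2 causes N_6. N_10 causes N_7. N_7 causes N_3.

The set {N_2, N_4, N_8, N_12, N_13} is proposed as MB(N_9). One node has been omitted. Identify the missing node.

Parents of N_9: N_8, N_12.
N_9's children: N_2, N_13.
Co-parents of N_9 (other parents of its children):
  N_13's other parents are N_4, N_5, N_12.
  N_2 has no other parent.
MB(N_9) = {N_2, N_4, N_5, N_8, N_12, N_13}.
Comparing with the claimed set, N_5 is missing.

N_5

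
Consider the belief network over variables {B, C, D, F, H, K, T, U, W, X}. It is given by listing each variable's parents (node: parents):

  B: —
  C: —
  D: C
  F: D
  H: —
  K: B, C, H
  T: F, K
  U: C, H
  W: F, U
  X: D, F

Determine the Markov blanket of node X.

{D, F}

X's children: none.
Parents of X: D, F.
X has no children, so there are no co-parents.
Union: {D, F} ∪ {} ∪ {} = {D, F}.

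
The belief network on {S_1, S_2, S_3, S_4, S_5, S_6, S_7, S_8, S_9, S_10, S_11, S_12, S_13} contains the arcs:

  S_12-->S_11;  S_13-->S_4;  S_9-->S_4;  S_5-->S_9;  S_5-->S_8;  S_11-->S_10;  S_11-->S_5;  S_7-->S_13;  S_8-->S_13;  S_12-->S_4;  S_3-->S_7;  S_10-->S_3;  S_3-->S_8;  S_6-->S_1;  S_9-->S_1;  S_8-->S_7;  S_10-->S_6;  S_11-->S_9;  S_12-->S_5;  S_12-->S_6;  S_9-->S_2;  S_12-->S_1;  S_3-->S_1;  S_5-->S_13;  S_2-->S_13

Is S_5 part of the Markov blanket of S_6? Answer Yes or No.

No

S_6 has parents S_10, S_12.
Ch(S_6) = {S_1}.
Co-parents of S_6 (other parents of its children):
  S_1's other parents are S_3, S_9, S_12.
MB(S_6) = {S_1, S_3, S_9, S_10, S_12}; S_5 is not in this set.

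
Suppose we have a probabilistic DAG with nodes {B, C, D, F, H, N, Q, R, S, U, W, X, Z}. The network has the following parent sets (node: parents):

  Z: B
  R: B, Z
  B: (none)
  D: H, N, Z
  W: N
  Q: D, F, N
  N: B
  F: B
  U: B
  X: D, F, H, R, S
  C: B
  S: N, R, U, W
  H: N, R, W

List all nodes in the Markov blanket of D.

{F, H, N, Q, R, S, X, Z}

A node's Markov blanket = Pa ∪ Ch ∪ (parents of Ch other than the node itself).
Pa(D) = {H, N, Z}.
D has children Q, X.
Co-parents of D (other parents of its children):
  X: F, H, R, S
  Q: F, N
Taking the union gives {F, H, N, Q, R, S, X, Z}.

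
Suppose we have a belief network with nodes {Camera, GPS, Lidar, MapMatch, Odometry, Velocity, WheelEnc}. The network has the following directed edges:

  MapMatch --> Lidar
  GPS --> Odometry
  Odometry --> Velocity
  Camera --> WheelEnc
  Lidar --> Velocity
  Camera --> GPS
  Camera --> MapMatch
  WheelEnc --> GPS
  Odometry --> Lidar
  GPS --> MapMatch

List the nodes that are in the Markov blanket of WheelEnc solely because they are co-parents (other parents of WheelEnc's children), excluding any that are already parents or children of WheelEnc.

{}

Children of WheelEnc: GPS.
  GPS's other parent is Camera.
Excluding nodes already adjacent to WheelEnc (Camera, GPS), the co-parent-only contribution is {}.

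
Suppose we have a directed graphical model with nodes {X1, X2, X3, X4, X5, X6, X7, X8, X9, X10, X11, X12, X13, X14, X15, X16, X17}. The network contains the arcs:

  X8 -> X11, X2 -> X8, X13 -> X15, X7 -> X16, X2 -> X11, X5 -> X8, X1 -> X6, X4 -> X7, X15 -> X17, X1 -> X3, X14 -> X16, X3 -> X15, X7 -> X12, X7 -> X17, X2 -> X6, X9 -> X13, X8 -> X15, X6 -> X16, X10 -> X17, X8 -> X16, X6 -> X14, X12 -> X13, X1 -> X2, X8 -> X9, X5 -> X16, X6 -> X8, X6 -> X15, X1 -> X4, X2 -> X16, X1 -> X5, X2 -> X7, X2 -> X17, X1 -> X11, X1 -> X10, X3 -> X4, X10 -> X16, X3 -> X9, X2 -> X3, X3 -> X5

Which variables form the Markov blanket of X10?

{X1, X2, X5, X6, X7, X8, X14, X15, X16, X17}

A node's Markov blanket = Pa ∪ Ch ∪ (parents of Ch other than the node itself).
X10 has parent X1.
Ch(X10) = {X16, X17}.
Parents of each child, excluding X10:
  X16: X2, X5, X6, X7, X8, X14
  X17: X2, X7, X15
Union: {X1} ∪ {X16, X17} ∪ {X2, X5, X6, X7, X8, X14, X15} = {X1, X2, X5, X6, X7, X8, X14, X15, X16, X17}.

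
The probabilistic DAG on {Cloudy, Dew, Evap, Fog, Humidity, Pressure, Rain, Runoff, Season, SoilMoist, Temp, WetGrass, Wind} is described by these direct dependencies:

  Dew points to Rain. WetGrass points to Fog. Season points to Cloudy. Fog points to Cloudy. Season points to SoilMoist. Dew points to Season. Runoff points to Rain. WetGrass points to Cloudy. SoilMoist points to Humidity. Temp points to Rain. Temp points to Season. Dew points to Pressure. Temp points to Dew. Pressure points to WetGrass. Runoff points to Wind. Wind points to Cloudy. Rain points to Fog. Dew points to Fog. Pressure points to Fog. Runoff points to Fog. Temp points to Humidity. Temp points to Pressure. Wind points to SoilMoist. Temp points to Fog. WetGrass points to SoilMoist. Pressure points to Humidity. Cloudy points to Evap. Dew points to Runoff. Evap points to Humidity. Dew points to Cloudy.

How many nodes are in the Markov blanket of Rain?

6

Rain's children: Fog.
Rain has parents Dew, Runoff, Temp.
Other parents of Rain's children:
  Fog's other parents are Dew, Pressure, Runoff, Temp, WetGrass.
MB(Rain) = {Dew, Fog, Pressure, Runoff, Temp, WetGrass}, which has 6 nodes.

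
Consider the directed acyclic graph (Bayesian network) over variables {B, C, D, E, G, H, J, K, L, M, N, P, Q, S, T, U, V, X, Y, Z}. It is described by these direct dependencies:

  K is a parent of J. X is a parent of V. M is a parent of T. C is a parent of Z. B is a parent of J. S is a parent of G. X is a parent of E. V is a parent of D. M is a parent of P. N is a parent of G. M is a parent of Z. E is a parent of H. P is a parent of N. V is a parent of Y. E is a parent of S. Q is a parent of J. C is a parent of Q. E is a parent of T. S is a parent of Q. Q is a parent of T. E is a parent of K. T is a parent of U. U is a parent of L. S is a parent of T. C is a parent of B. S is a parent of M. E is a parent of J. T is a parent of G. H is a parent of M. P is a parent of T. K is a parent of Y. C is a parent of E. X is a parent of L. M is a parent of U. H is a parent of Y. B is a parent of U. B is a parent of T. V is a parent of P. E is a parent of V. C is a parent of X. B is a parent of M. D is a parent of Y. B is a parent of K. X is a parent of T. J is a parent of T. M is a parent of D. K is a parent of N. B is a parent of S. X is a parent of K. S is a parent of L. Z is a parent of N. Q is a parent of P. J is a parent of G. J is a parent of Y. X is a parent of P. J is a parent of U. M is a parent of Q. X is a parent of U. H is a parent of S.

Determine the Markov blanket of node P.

The Markov blanket of a node is its parents, its children, and the other parents of its children.
Pa(P) = {M, Q, V, X}.
P has children N, T.
Other parents of P's children:
  T's other parents are B, E, J, M, Q, S, X.
  parents(N) \ {P} = {K, Z}.
MB(P) = {B, E, J, K, M, N, Q, S, T, V, X, Z}.

{B, E, J, K, M, N, Q, S, T, V, X, Z}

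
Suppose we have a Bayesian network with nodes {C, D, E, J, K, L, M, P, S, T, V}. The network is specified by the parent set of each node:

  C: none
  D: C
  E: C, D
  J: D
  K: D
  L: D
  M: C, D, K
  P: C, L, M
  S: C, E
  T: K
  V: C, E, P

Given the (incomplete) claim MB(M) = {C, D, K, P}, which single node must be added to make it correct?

M's parents: C, D, K.
Ch(M) = {P}.
Other parents of M's children:
  P also has parents C, L.
MB(M) = {C, D, K, L, P}.
Comparing with the claimed set, L is missing.

L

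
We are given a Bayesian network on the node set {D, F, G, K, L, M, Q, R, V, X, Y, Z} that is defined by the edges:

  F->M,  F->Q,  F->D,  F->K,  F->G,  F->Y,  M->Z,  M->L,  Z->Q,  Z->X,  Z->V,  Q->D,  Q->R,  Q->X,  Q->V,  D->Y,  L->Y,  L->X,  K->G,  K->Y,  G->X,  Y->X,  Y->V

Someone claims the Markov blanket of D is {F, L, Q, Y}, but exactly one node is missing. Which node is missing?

D has child Y.
Parents of D: F, Q.
Co-parents of D (other parents of its children):
  parents(Y) \ {D} = {F, K, L}.
MB(D) = {F, K, L, Q, Y}.
Comparing with the claimed set, K is missing.

K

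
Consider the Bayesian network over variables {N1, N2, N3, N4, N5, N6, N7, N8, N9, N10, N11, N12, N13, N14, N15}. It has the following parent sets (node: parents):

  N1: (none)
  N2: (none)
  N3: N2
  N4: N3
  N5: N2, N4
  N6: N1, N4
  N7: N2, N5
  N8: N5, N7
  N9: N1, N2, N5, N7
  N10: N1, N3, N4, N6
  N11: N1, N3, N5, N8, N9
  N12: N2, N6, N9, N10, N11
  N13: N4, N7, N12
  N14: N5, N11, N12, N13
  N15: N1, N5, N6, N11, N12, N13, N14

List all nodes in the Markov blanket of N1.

{N2, N3, N4, N5, N6, N7, N8, N9, N10, N11, N12, N13, N14, N15}

Recall MB(v) = parents ∪ children ∪ spouses, where spouses are the other parents of v's children.
Parents of N1: none.
N1 has children N6, N9, N10, N11, N15.
Other parents of N1's children:
  N6 also has parent N4.
  N9 also has parents N2, N5, N7.
  N10's other parents are N3, N4, N6.
  N11 also has parents N3, N5, N8, N9.
  N15's other parents are N5, N6, N11, N12, N13, N14.
Union: {} ∪ {N6, N9, N10, N11, N15} ∪ {N2, N3, N4, N5, N6, N7, N8, N9, N11, N12, N13, N14} = {N2, N3, N4, N5, N6, N7, N8, N9, N10, N11, N12, N13, N14, N15}.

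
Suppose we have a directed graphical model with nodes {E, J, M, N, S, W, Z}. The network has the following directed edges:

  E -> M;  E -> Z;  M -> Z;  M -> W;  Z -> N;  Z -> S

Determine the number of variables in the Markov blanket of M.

A node's Markov blanket = Pa ∪ Ch ∪ (parents of Ch other than the node itself).
Parents of M: E.
M's children: W, Z.
Other parents of M's children:
  parents(Z) \ {M} = {E}.
  W has no other parent.
MB(M) = {E, W, Z}, which has 3 nodes.

3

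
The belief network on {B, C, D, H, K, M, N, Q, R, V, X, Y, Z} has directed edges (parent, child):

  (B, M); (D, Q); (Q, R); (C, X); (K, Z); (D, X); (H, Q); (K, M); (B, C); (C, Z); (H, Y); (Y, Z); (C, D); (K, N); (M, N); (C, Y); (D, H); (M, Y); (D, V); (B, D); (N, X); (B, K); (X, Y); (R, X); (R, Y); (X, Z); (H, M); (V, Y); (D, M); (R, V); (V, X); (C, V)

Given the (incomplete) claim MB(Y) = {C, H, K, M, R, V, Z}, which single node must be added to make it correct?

X

Y's parents: C, H, M, R, V, X.
Children of Y: Z.
Other parents of Y's children:
  parents(Z) \ {Y} = {C, K, X}.
MB(Y) = {C, H, K, M, R, V, X, Z}.
Comparing with the claimed set, X is missing.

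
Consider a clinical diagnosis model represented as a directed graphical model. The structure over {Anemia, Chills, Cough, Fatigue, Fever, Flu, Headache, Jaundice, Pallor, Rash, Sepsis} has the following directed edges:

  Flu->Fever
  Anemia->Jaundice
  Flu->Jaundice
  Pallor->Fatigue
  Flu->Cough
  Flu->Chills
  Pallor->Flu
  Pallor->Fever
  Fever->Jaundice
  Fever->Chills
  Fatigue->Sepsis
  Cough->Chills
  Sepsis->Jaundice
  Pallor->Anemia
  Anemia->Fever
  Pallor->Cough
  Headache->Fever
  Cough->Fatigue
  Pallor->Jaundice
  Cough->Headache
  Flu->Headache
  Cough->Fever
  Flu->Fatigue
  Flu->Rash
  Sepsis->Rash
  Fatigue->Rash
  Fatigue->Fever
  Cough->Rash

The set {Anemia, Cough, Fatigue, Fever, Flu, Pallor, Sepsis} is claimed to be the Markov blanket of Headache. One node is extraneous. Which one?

Sepsis

Parents of Headache: Cough, Flu.
Ch(Headache) = {Fever}.
Parents of each child, excluding Headache:
  Fever: Anemia, Cough, Fatigue, Flu, Pallor
MB(Headache) = {Anemia, Cough, Fatigue, Fever, Flu, Pallor}.
Sepsis is neither a parent, child, nor co-parent of Headache, so it does not belong.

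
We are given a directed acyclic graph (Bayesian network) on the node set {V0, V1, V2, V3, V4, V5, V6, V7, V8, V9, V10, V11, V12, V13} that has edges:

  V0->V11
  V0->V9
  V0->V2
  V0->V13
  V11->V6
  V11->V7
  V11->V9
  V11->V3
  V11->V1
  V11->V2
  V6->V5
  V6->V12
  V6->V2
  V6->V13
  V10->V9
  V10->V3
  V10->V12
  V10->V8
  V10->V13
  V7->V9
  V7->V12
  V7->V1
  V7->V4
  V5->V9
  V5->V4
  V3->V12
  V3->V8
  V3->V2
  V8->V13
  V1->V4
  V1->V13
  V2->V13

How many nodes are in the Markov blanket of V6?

11

V6's parents: V11.
V6 has children V2, V5, V12, V13.
Other parents of V6's children:
  V5 has no other parent.
  parents(V12) \ {V6} = {V3, V7, V10}.
  V2 also has parents V0, V3, V11.
  V13's other parents are V0, V1, V2, V8, V10.
MB(V6) = {V0, V1, V2, V3, V5, V7, V8, V10, V11, V12, V13}, which has 11 nodes.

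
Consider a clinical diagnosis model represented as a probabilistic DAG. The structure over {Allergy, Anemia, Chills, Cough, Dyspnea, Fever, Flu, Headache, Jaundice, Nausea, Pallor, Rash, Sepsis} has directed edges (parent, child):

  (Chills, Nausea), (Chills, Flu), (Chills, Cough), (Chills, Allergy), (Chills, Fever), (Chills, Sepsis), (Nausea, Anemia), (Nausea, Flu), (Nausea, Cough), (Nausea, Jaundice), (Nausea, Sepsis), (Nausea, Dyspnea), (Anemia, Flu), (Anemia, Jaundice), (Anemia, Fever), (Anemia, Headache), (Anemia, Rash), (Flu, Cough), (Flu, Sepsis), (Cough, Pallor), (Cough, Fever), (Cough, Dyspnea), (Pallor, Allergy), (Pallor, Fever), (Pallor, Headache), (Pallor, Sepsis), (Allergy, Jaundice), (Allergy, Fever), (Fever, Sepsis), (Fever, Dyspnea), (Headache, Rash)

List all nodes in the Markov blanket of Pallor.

{Allergy, Anemia, Chills, Cough, Fever, Flu, Headache, Nausea, Sepsis}

Parents of Pallor: Cough.
Ch(Pallor) = {Allergy, Fever, Headache, Sepsis}.
Parents of each child, excluding Pallor:
  Allergy also has parent Chills.
  Fever's other parents are Allergy, Anemia, Chills, Cough.
  parents(Headache) \ {Pallor} = {Anemia}.
  Sepsis also has parents Chills, Fever, Flu, Nausea.
So the Markov blanket of Pallor is {Allergy, Anemia, Chills, Cough, Fever, Flu, Headache, Nausea, Sepsis}.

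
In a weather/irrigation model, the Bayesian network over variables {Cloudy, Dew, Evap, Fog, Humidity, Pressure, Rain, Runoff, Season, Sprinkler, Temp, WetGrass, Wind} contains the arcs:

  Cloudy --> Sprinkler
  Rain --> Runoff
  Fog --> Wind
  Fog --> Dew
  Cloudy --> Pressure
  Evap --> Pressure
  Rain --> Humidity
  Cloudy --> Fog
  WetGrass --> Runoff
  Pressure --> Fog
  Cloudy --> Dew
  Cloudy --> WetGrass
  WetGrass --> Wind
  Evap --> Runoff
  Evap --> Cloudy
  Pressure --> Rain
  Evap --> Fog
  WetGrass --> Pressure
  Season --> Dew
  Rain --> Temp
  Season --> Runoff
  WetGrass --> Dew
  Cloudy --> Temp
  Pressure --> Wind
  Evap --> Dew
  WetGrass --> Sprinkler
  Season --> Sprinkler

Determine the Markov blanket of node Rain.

{Cloudy, Evap, Humidity, Pressure, Runoff, Season, Temp, WetGrass}

By definition, MB(Rain) is built from Rain's parents, Rain's children, and the co-parents of Rain.
Rain has parent Pressure.
Rain has children Humidity, Runoff, Temp.
Parents of each child, excluding Rain:
  Temp's other parent is Cloudy.
  Runoff also has parents Evap, Season, WetGrass.
  Humidity: no additional parents.
So the Markov blanket of Rain is {Cloudy, Evap, Humidity, Pressure, Runoff, Season, Temp, WetGrass}.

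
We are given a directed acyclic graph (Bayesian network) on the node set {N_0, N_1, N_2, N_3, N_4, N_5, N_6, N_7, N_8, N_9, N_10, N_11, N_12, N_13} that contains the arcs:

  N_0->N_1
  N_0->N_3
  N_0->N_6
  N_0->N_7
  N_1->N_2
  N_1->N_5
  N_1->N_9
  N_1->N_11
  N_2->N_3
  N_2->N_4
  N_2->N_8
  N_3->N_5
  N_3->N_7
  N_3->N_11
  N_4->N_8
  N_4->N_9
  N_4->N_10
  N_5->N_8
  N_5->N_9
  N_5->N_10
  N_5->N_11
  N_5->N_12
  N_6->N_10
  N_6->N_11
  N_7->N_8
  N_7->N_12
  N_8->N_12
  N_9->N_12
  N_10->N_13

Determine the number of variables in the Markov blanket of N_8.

6

Recall MB(v) = parents ∪ children ∪ spouses, where spouses are the other parents of v's children.
N_8's children: N_12.
Parents of N_8: N_2, N_4, N_5, N_7.
Other parents of N_8's children:
  N_12: N_5, N_7, N_9
MB(N_8) = {N_2, N_4, N_5, N_7, N_9, N_12}, which has 6 nodes.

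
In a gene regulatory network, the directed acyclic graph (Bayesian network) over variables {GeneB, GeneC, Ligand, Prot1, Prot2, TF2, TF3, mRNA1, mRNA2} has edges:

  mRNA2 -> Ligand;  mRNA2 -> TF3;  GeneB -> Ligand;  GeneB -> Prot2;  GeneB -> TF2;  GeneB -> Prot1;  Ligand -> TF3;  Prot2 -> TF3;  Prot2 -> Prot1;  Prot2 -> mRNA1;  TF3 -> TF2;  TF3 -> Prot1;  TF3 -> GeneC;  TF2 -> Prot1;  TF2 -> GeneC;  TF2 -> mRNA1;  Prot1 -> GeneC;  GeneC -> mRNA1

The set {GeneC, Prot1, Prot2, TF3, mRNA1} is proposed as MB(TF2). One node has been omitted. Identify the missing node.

GeneB

A node's Markov blanket = Pa ∪ Ch ∪ (parents of Ch other than the node itself).
TF2 has children GeneC, Prot1, mRNA1.
TF2 has parents GeneB, TF3.
Co-parents of TF2 (other parents of its children):
  Prot1's other parents are GeneB, Prot2, TF3.
  GeneC's other parents are Prot1, TF3.
  parents(mRNA1) \ {TF2} = {GeneC, Prot2}.
MB(TF2) = {GeneB, GeneC, Prot1, Prot2, TF3, mRNA1}.
Comparing with the claimed set, GeneB is missing.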